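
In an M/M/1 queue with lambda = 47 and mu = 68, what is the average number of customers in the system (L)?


rho = 47/68; L = rho/(1-rho) = 2.24

2.24


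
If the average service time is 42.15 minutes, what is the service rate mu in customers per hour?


mu = 60 / avg_service_time = 60 / 42.15 = 1.42 per hour

1.42 per hour


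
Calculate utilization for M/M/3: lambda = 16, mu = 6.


rho = lambda/(c*mu) = 16/(3*6) = 0.8889

0.8889


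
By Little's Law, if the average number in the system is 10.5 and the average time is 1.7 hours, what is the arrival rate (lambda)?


lambda = L / W = 10.5 / 1.7 = 6.18 per hour

6.18 per hour


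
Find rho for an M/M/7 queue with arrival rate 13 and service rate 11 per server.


rho = lambda/(c*mu) = 13/(7*11) = 0.1688

0.1688


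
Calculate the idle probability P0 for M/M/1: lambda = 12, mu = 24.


P0 = 1 - rho = 1 - 12/24 = 0.5

0.5


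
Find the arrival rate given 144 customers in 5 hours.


lambda = total arrivals / time = 144 / 5 = 28.8 per hour

28.8 per hour


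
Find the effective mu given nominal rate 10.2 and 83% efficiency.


Effective rate = mu * efficiency = 10.2 * 0.83 = 8.47 per hour

8.47 per hour


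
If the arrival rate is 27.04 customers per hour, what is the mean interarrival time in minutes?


Mean interarrival time = 60/lambda = 60/27.04 = 2.22 minutes

2.22 minutes


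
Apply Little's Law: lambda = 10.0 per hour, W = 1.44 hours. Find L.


L = lambda * W = 10.0 * 1.44 = 14.4

14.4


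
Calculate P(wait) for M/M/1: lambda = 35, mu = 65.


P(wait) = rho = lambda/mu = 35/65 = 0.5385

0.5385


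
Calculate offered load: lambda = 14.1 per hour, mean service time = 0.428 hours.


Offered load a = lambda * E[S] = 14.1 * 0.428 = 6.03 Erlangs

6.03 Erlangs


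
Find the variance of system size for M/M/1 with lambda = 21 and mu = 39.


rho = 21/39; Var(N) = rho/(1-rho)^2 = 2.53

2.53


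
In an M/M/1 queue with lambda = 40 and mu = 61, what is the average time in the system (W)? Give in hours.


W = 1/(mu - lambda) = 1/(61 - 40) = 0.0476 hours

0.0476 hours


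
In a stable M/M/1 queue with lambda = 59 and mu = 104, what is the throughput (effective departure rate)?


For a stable queue (lambda < mu), throughput = lambda = 59 per hour

59 per hour


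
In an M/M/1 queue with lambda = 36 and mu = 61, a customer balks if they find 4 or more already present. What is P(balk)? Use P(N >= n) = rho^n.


P(N >= 4) = rho^4 = (36/61)^4 = 0.1213

0.1213


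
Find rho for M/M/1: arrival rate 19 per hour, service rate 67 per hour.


rho = lambda/mu = 19/67 = 0.2836

0.2836


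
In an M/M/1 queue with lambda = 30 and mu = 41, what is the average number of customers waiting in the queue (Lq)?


rho = 30/41; Lq = rho^2/(1-rho) = 2.0

2.0


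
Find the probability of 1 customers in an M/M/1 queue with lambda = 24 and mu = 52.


rho = 24/52; P(n) = (1-rho)*rho^n = (1-24/52)*(24/52)^1 = 0.2485

0.2485


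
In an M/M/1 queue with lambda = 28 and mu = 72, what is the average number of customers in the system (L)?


rho = 28/72; L = rho/(1-rho) = 0.64

0.64


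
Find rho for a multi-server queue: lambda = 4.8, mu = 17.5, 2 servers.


rho = lambda / (c * mu) = 4.8 / (2 * 17.5) = 0.1371

0.1371


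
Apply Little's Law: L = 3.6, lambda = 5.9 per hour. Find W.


W = L / lambda = 3.6 / 5.9 = 0.6102 hours

0.6102 hours


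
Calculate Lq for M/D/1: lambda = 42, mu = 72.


M/D/1: Lq = rho^2 / (2*(1-rho)) where rho = 42/72; Lq = 0.41

0.41


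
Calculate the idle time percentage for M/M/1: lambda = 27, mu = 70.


Idle fraction = (1 - rho) * 100 = (1 - 27/70) * 100 = 61.4%

61.4%


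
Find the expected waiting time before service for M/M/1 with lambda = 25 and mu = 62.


rho = 25/62; Wq = rho/(mu - lambda) = 0.0109 hours

0.0109 hours


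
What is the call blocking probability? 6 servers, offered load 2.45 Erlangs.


B(N,A) = (A^N/N!) / sum(A^k/k!, k=0..N) with N=6, A=2.45 = 0.0263

0.0263


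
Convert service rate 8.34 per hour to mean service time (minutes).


Mean service time = 60/mu = 60/8.34 = 7.19 minutes

7.19 minutes


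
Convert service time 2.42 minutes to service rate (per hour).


mu = 60 / avg_service_time = 60 / 2.42 = 24.79 per hour

24.79 per hour


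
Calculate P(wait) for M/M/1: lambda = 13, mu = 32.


P(wait) = rho = lambda/mu = 13/32 = 0.4063

0.4063


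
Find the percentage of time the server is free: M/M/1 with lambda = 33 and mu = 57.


Idle fraction = (1 - rho) * 100 = (1 - 33/57) * 100 = 42.1%

42.1%


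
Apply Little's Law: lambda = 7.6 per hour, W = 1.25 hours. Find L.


L = lambda * W = 7.6 * 1.25 = 9.5

9.5


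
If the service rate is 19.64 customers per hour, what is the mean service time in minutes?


Mean service time = 60/mu = 60/19.64 = 3.05 minutes

3.05 minutes


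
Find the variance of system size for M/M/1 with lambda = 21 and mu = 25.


rho = 21/25; Var(N) = rho/(1-rho)^2 = 32.81

32.81


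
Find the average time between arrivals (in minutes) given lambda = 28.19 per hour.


Mean interarrival time = 60/lambda = 60/28.19 = 2.13 minutes

2.13 minutes


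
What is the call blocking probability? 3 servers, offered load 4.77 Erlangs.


B(N,A) = (A^N/N!) / sum(A^k/k!, k=0..N) with N=3, A=4.77 = 0.5134

0.5134


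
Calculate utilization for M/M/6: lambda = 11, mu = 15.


rho = lambda/(c*mu) = 11/(6*15) = 0.1222

0.1222


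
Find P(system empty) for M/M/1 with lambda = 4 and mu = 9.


P0 = 1 - rho = 1 - 4/9 = 0.5556

0.5556


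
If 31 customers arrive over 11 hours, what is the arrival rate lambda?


lambda = total arrivals / time = 31 / 11 = 2.82 per hour

2.82 per hour


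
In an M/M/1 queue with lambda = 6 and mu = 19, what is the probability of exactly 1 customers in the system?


rho = 6/19; P(n) = (1-rho)*rho^n = (1-6/19)*(6/19)^1 = 0.2161

0.2161


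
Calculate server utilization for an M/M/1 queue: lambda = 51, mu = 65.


rho = lambda/mu = 51/65 = 0.7846

0.7846


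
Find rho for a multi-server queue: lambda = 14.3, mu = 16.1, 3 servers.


rho = lambda / (c * mu) = 14.3 / (3 * 16.1) = 0.2961

0.2961


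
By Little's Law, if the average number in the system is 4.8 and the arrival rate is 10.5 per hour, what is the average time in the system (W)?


W = L / lambda = 4.8 / 10.5 = 0.4571 hours

0.4571 hours


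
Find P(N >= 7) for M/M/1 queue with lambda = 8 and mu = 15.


P(N >= 7) = rho^7 = (8/15)^7 = 0.0123

0.0123


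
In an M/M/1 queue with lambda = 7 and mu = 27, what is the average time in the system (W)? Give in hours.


W = 1/(mu - lambda) = 1/(27 - 7) = 0.05 hours

0.05 hours


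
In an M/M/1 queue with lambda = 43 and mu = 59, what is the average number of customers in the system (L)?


rho = 43/59; L = rho/(1-rho) = 2.69

2.69


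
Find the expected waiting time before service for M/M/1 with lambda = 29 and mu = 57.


rho = 29/57; Wq = rho/(mu - lambda) = 0.0182 hours

0.0182 hours


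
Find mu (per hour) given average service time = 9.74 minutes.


mu = 60 / avg_service_time = 60 / 9.74 = 6.16 per hour

6.16 per hour


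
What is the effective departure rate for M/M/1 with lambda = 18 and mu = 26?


For a stable queue (lambda < mu), throughput = lambda = 18 per hour

18 per hour


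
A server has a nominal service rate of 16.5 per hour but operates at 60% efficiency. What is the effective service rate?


Effective rate = mu * efficiency = 16.5 * 0.6 = 9.9 per hour

9.9 per hour


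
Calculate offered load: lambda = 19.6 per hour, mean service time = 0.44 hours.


Offered load a = lambda * E[S] = 19.6 * 0.44 = 8.62 Erlangs

8.62 Erlangs


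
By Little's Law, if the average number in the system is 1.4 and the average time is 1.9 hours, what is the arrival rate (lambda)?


lambda = L / W = 1.4 / 1.9 = 0.74 per hour

0.74 per hour


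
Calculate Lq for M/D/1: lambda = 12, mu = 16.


M/D/1: Lq = rho^2 / (2*(1-rho)) where rho = 12/16; Lq = 1.13

1.13


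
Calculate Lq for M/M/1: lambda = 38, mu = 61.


rho = 38/61; Lq = rho^2/(1-rho) = 1.03

1.03


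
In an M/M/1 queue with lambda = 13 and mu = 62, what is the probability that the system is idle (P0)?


P0 = 1 - rho = 1 - 13/62 = 0.7903

0.7903


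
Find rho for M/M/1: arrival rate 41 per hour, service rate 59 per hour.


rho = lambda/mu = 41/59 = 0.6949

0.6949


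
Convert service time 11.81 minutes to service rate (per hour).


mu = 60 / avg_service_time = 60 / 11.81 = 5.08 per hour

5.08 per hour


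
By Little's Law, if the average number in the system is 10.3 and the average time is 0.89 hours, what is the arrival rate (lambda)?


lambda = L / W = 10.3 / 0.89 = 11.57 per hour

11.57 per hour


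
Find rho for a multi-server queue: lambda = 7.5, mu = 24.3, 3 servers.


rho = lambda / (c * mu) = 7.5 / (3 * 24.3) = 0.1029

0.1029


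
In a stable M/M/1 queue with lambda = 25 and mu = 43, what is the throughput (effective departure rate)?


For a stable queue (lambda < mu), throughput = lambda = 25 per hour

25 per hour


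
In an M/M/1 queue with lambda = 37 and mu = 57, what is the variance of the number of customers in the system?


rho = 37/57; Var(N) = rho/(1-rho)^2 = 5.27

5.27


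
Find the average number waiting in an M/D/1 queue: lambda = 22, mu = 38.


M/D/1: Lq = rho^2 / (2*(1-rho)) where rho = 22/38; Lq = 0.4

0.4


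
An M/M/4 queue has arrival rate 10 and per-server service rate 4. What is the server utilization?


rho = lambda/(c*mu) = 10/(4*4) = 0.625

0.625


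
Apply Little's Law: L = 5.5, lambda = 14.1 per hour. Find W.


W = L / lambda = 5.5 / 14.1 = 0.3901 hours

0.3901 hours


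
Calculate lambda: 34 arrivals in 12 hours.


lambda = total arrivals / time = 34 / 12 = 2.83 per hour

2.83 per hour


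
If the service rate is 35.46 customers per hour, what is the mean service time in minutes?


Mean service time = 60/mu = 60/35.46 = 1.69 minutes

1.69 minutes


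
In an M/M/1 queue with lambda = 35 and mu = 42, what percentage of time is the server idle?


Idle fraction = (1 - rho) * 100 = (1 - 35/42) * 100 = 16.7%

16.7%


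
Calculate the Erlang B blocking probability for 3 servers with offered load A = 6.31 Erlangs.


B(N,A) = (A^N/N!) / sum(A^k/k!, k=0..N) with N=3, A=6.31 = 0.6061

0.6061


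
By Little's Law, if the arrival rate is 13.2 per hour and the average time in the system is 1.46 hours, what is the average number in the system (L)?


L = lambda * W = 13.2 * 1.46 = 19.27

19.27


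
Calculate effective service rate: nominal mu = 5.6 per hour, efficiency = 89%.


Effective rate = mu * efficiency = 5.6 * 0.89 = 4.98 per hour

4.98 per hour


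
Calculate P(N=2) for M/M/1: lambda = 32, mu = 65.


rho = 32/65; P(n) = (1-rho)*rho^n = (1-32/65)*(32/65)^2 = 0.123

0.123


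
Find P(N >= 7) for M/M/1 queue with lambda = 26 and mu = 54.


P(N >= 7) = rho^7 = (26/54)^7 = 0.006

0.006


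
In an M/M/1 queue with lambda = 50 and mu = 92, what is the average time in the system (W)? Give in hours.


W = 1/(mu - lambda) = 1/(92 - 50) = 0.0238 hours

0.0238 hours


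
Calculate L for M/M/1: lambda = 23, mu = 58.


rho = 23/58; L = rho/(1-rho) = 0.66

0.66


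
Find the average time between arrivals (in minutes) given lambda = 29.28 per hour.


Mean interarrival time = 60/lambda = 60/29.28 = 2.05 minutes

2.05 minutes


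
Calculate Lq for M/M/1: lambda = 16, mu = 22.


rho = 16/22; Lq = rho^2/(1-rho) = 1.94

1.94


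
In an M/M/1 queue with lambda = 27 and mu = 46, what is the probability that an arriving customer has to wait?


P(wait) = rho = lambda/mu = 27/46 = 0.587

0.587


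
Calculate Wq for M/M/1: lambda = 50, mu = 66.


rho = 50/66; Wq = rho/(mu - lambda) = 0.0473 hours

0.0473 hours


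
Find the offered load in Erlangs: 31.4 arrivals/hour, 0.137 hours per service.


Offered load a = lambda * E[S] = 31.4 * 0.137 = 4.3 Erlangs

4.3 Erlangs


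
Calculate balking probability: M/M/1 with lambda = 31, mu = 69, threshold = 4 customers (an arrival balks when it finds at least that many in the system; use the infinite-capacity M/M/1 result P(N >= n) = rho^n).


P(N >= 4) = rho^4 = (31/69)^4 = 0.0407

0.0407


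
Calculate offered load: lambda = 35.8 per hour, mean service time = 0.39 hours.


Offered load a = lambda * E[S] = 35.8 * 0.39 = 13.96 Erlangs

13.96 Erlangs


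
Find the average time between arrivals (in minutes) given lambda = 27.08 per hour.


Mean interarrival time = 60/lambda = 60/27.08 = 2.22 minutes

2.22 minutes


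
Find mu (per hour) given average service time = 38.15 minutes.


mu = 60 / avg_service_time = 60 / 38.15 = 1.57 per hour

1.57 per hour


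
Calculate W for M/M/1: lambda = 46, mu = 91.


W = 1/(mu - lambda) = 1/(91 - 46) = 0.0222 hours

0.0222 hours


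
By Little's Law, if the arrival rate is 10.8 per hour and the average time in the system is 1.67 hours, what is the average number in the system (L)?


L = lambda * W = 10.8 * 1.67 = 18.04

18.04


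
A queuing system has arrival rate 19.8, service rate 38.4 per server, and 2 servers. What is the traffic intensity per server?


rho = lambda / (c * mu) = 19.8 / (2 * 38.4) = 0.2578

0.2578


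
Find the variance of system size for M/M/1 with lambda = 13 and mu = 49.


rho = 13/49; Var(N) = rho/(1-rho)^2 = 0.49

0.49


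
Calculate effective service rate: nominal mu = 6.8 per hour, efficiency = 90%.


Effective rate = mu * efficiency = 6.8 * 0.9 = 6.12 per hour

6.12 per hour


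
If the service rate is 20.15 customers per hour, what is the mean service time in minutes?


Mean service time = 60/mu = 60/20.15 = 2.98 minutes

2.98 minutes


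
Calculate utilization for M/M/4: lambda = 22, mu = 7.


rho = lambda/(c*mu) = 22/(4*7) = 0.7857

0.7857


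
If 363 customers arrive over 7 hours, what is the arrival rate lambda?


lambda = total arrivals / time = 363 / 7 = 51.86 per hour

51.86 per hour


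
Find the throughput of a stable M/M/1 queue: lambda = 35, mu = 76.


For a stable queue (lambda < mu), throughput = lambda = 35 per hour

35 per hour


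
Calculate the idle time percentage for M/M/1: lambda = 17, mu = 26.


Idle fraction = (1 - rho) * 100 = (1 - 17/26) * 100 = 34.6%

34.6%


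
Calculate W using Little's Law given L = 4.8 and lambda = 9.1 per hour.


W = L / lambda = 4.8 / 9.1 = 0.5275 hours

0.5275 hours


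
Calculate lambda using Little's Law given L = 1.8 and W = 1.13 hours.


lambda = L / W = 1.8 / 1.13 = 1.59 per hour

1.59 per hour


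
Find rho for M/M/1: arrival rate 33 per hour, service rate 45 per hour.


rho = lambda/mu = 33/45 = 0.7333

0.7333


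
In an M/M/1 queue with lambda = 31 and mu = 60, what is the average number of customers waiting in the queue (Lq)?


rho = 31/60; Lq = rho^2/(1-rho) = 0.55

0.55


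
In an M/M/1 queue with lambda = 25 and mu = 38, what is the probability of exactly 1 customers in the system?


rho = 25/38; P(n) = (1-rho)*rho^n = (1-25/38)*(25/38)^1 = 0.2251

0.2251


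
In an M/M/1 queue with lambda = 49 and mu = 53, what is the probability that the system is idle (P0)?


P0 = 1 - rho = 1 - 49/53 = 0.0755

0.0755


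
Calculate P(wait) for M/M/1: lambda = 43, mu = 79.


P(wait) = rho = lambda/mu = 43/79 = 0.5443

0.5443


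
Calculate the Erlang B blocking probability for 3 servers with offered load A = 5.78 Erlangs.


B(N,A) = (A^N/N!) / sum(A^k/k!, k=0..N) with N=3, A=5.78 = 0.5781

0.5781


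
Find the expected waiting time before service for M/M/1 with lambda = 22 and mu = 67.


rho = 22/67; Wq = rho/(mu - lambda) = 0.0073 hours

0.0073 hours


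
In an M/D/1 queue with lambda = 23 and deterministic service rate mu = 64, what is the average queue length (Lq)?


M/D/1: Lq = rho^2 / (2*(1-rho)) where rho = 23/64; Lq = 0.1

0.1


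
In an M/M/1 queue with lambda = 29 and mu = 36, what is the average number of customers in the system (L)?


rho = 29/36; L = rho/(1-rho) = 4.14

4.14


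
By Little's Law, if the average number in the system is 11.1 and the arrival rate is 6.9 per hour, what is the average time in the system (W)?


W = L / lambda = 11.1 / 6.9 = 1.6087 hours

1.6087 hours


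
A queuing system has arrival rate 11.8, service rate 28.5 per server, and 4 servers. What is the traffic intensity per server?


rho = lambda / (c * mu) = 11.8 / (4 * 28.5) = 0.1035

0.1035


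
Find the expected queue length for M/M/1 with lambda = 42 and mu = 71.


rho = 42/71; Lq = rho^2/(1-rho) = 0.86

0.86


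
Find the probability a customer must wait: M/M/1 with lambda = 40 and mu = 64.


P(wait) = rho = lambda/mu = 40/64 = 0.625

0.625


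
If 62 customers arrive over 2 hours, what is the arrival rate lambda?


lambda = total arrivals / time = 62 / 2 = 31.0 per hour

31.0 per hour


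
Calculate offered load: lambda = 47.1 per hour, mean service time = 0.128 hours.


Offered load a = lambda * E[S] = 47.1 * 0.128 = 6.03 Erlangs

6.03 Erlangs


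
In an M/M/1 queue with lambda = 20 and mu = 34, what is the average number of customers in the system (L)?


rho = 20/34; L = rho/(1-rho) = 1.43

1.43


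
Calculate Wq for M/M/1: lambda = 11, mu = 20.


rho = 11/20; Wq = rho/(mu - lambda) = 0.0611 hours

0.0611 hours


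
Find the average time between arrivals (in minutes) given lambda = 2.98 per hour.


Mean interarrival time = 60/lambda = 60/2.98 = 20.13 minutes

20.13 minutes


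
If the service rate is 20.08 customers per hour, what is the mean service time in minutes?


Mean service time = 60/mu = 60/20.08 = 2.99 minutes

2.99 minutes


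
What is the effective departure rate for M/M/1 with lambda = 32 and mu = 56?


For a stable queue (lambda < mu), throughput = lambda = 32 per hour

32 per hour


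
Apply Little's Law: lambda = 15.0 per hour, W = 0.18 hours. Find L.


L = lambda * W = 15.0 * 0.18 = 2.7

2.7


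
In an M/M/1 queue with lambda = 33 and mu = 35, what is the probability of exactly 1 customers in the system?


rho = 33/35; P(n) = (1-rho)*rho^n = (1-33/35)*(33/35)^1 = 0.0539

0.0539


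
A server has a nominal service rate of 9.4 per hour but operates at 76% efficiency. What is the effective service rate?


Effective rate = mu * efficiency = 9.4 * 0.76 = 7.14 per hour

7.14 per hour


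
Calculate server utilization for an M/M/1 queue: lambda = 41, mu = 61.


rho = lambda/mu = 41/61 = 0.6721

0.6721


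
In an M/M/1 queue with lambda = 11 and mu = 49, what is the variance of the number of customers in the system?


rho = 11/49; Var(N) = rho/(1-rho)^2 = 0.37

0.37


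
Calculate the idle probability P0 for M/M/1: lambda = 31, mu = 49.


P0 = 1 - rho = 1 - 31/49 = 0.3673

0.3673


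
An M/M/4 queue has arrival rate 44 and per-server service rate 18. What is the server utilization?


rho = lambda/(c*mu) = 44/(4*18) = 0.6111

0.6111


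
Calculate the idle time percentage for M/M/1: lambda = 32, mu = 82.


Idle fraction = (1 - rho) * 100 = (1 - 32/82) * 100 = 61.0%

61.0%


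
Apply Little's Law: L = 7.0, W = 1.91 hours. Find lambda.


lambda = L / W = 7.0 / 1.91 = 3.66 per hour

3.66 per hour


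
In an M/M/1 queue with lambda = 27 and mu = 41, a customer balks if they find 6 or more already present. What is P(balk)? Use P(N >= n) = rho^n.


P(N >= 6) = rho^6 = (27/41)^6 = 0.0816

0.0816


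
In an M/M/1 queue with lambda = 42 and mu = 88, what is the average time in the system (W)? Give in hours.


W = 1/(mu - lambda) = 1/(88 - 42) = 0.0217 hours

0.0217 hours


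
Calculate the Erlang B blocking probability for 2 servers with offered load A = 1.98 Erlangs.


B(N,A) = (A^N/N!) / sum(A^k/k!, k=0..N) with N=2, A=1.98 = 0.3968

0.3968


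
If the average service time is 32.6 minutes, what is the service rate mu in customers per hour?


mu = 60 / avg_service_time = 60 / 32.6 = 1.84 per hour

1.84 per hour


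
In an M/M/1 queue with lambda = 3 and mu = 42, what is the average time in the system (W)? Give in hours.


W = 1/(mu - lambda) = 1/(42 - 3) = 0.0256 hours

0.0256 hours


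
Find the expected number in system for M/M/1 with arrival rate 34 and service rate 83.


rho = 34/83; L = rho/(1-rho) = 0.69

0.69


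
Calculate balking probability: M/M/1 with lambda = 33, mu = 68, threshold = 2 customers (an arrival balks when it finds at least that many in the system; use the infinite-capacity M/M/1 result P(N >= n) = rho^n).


P(N >= 2) = rho^2 = (33/68)^2 = 0.2355

0.2355


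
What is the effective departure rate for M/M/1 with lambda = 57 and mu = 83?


For a stable queue (lambda < mu), throughput = lambda = 57 per hour

57 per hour


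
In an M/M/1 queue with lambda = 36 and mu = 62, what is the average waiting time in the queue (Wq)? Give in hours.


rho = 36/62; Wq = rho/(mu - lambda) = 0.0223 hours

0.0223 hours


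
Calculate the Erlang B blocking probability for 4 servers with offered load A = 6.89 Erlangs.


B(N,A) = (A^N/N!) / sum(A^k/k!, k=0..N) with N=4, A=6.89 = 0.5216

0.5216


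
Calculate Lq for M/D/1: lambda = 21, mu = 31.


M/D/1: Lq = rho^2 / (2*(1-rho)) where rho = 21/31; Lq = 0.71

0.71


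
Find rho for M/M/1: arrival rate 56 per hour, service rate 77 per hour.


rho = lambda/mu = 56/77 = 0.7273

0.7273


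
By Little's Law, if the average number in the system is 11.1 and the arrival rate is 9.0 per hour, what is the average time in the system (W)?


W = L / lambda = 11.1 / 9.0 = 1.2333 hours

1.2333 hours


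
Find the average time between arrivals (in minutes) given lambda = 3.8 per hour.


Mean interarrival time = 60/lambda = 60/3.8 = 15.79 minutes

15.79 minutes


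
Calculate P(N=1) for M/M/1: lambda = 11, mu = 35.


rho = 11/35; P(n) = (1-rho)*rho^n = (1-11/35)*(11/35)^1 = 0.2155

0.2155


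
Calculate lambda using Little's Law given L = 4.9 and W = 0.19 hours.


lambda = L / W = 4.9 / 0.19 = 25.79 per hour

25.79 per hour


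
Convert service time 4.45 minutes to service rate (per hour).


mu = 60 / avg_service_time = 60 / 4.45 = 13.48 per hour

13.48 per hour


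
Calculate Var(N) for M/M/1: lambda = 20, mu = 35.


rho = 20/35; Var(N) = rho/(1-rho)^2 = 3.11

3.11


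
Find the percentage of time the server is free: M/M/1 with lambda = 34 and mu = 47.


Idle fraction = (1 - rho) * 100 = (1 - 34/47) * 100 = 27.7%

27.7%


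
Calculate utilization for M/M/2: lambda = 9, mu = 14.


rho = lambda/(c*mu) = 9/(2*14) = 0.3214

0.3214


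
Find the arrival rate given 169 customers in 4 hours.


lambda = total arrivals / time = 169 / 4 = 42.25 per hour

42.25 per hour


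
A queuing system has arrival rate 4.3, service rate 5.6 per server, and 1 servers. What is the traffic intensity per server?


rho = lambda / (c * mu) = 4.3 / (1 * 5.6) = 0.7679

0.7679


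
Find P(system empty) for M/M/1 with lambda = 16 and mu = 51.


P0 = 1 - rho = 1 - 16/51 = 0.6863

0.6863


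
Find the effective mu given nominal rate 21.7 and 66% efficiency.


Effective rate = mu * efficiency = 21.7 * 0.66 = 14.32 per hour

14.32 per hour


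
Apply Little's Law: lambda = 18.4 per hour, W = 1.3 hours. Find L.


L = lambda * W = 18.4 * 1.3 = 23.92

23.92


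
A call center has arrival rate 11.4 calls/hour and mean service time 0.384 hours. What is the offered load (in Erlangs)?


Offered load a = lambda * E[S] = 11.4 * 0.384 = 4.38 Erlangs

4.38 Erlangs


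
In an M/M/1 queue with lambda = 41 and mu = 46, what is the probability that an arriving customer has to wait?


P(wait) = rho = lambda/mu = 41/46 = 0.8913

0.8913


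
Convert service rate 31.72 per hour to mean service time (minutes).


Mean service time = 60/mu = 60/31.72 = 1.89 minutes

1.89 minutes


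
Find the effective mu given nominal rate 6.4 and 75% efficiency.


Effective rate = mu * efficiency = 6.4 * 0.75 = 4.8 per hour

4.8 per hour


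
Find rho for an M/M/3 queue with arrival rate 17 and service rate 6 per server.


rho = lambda/(c*mu) = 17/(3*6) = 0.9444

0.9444


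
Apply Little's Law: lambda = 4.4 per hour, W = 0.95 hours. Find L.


L = lambda * W = 4.4 * 0.95 = 4.18

4.18


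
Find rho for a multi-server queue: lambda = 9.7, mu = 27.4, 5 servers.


rho = lambda / (c * mu) = 9.7 / (5 * 27.4) = 0.0708

0.0708


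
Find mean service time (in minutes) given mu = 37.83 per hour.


Mean service time = 60/mu = 60/37.83 = 1.59 minutes

1.59 minutes


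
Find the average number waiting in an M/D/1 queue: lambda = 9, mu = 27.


M/D/1: Lq = rho^2 / (2*(1-rho)) where rho = 9/27; Lq = 0.08

0.08


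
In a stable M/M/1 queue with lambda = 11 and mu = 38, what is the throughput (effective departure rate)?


For a stable queue (lambda < mu), throughput = lambda = 11 per hour

11 per hour


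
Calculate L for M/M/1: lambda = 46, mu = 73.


rho = 46/73; L = rho/(1-rho) = 1.7

1.7


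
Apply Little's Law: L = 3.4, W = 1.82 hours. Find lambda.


lambda = L / W = 3.4 / 1.82 = 1.87 per hour

1.87 per hour


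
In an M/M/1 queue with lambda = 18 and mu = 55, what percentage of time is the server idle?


Idle fraction = (1 - rho) * 100 = (1 - 18/55) * 100 = 67.3%

67.3%


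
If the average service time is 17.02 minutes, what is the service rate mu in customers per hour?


mu = 60 / avg_service_time = 60 / 17.02 = 3.53 per hour

3.53 per hour


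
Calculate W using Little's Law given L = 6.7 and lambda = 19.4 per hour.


W = L / lambda = 6.7 / 19.4 = 0.3454 hours

0.3454 hours


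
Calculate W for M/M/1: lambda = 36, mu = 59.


W = 1/(mu - lambda) = 1/(59 - 36) = 0.0435 hours

0.0435 hours


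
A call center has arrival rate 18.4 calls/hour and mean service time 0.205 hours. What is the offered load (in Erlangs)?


Offered load a = lambda * E[S] = 18.4 * 0.205 = 3.77 Erlangs

3.77 Erlangs


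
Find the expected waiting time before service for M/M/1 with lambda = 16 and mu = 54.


rho = 16/54; Wq = rho/(mu - lambda) = 0.0078 hours

0.0078 hours


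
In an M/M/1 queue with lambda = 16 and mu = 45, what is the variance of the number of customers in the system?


rho = 16/45; Var(N) = rho/(1-rho)^2 = 0.86

0.86


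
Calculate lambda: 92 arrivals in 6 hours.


lambda = total arrivals / time = 92 / 6 = 15.33 per hour

15.33 per hour


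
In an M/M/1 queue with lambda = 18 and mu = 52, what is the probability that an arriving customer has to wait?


P(wait) = rho = lambda/mu = 18/52 = 0.3462

0.3462


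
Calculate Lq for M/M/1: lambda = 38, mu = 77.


rho = 38/77; Lq = rho^2/(1-rho) = 0.48

0.48


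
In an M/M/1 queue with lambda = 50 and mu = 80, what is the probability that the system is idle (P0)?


P0 = 1 - rho = 1 - 50/80 = 0.375

0.375


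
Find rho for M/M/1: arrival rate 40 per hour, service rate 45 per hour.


rho = lambda/mu = 40/45 = 0.8889

0.8889


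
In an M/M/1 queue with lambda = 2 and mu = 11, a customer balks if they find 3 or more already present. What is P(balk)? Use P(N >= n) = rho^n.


P(N >= 3) = rho^3 = (2/11)^3 = 0.006

0.006


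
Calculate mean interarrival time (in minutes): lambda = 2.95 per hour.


Mean interarrival time = 60/lambda = 60/2.95 = 20.34 minutes

20.34 minutes


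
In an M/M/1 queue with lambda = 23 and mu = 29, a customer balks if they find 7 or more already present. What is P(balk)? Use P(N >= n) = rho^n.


P(N >= 7) = rho^7 = (23/29)^7 = 0.1974

0.1974


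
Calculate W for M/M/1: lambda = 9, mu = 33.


W = 1/(mu - lambda) = 1/(33 - 9) = 0.0417 hours

0.0417 hours


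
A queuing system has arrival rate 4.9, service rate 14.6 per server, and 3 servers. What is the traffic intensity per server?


rho = lambda / (c * mu) = 4.9 / (3 * 14.6) = 0.1119

0.1119


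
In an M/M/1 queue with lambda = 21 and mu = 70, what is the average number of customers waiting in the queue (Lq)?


rho = 21/70; Lq = rho^2/(1-rho) = 0.13

0.13


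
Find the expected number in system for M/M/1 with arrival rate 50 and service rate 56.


rho = 50/56; L = rho/(1-rho) = 8.33

8.33


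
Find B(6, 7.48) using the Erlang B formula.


B(N,A) = (A^N/N!) / sum(A^k/k!, k=0..N) with N=6, A=7.48 = 0.3604

0.3604


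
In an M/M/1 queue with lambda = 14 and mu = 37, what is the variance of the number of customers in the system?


rho = 14/37; Var(N) = rho/(1-rho)^2 = 0.98

0.98


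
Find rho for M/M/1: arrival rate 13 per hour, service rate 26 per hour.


rho = lambda/mu = 13/26 = 0.5

0.5


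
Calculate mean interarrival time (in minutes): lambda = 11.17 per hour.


Mean interarrival time = 60/lambda = 60/11.17 = 5.37 minutes

5.37 minutes


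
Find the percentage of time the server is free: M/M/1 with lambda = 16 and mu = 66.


Idle fraction = (1 - rho) * 100 = (1 - 16/66) * 100 = 75.8%

75.8%


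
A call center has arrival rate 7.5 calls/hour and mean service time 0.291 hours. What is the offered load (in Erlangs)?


Offered load a = lambda * E[S] = 7.5 * 0.291 = 2.18 Erlangs

2.18 Erlangs


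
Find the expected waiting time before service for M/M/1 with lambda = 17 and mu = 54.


rho = 17/54; Wq = rho/(mu - lambda) = 0.0085 hours

0.0085 hours


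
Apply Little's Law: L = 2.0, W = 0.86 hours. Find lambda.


lambda = L / W = 2.0 / 0.86 = 2.33 per hour

2.33 per hour


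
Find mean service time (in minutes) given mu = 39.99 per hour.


Mean service time = 60/mu = 60/39.99 = 1.5 minutes

1.5 minutes


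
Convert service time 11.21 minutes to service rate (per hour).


mu = 60 / avg_service_time = 60 / 11.21 = 5.35 per hour

5.35 per hour


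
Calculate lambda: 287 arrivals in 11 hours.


lambda = total arrivals / time = 287 / 11 = 26.09 per hour

26.09 per hour


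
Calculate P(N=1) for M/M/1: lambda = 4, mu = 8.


rho = 4/8; P(n) = (1-rho)*rho^n = (1-4/8)*(4/8)^1 = 0.25

0.25


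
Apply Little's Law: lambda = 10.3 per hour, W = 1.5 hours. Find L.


L = lambda * W = 10.3 * 1.5 = 15.45

15.45


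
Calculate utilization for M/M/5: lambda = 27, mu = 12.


rho = lambda/(c*mu) = 27/(5*12) = 0.45

0.45


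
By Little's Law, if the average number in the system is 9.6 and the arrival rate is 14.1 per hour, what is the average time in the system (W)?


W = L / lambda = 9.6 / 14.1 = 0.6809 hours

0.6809 hours


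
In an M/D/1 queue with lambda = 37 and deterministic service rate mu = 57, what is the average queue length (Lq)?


M/D/1: Lq = rho^2 / (2*(1-rho)) where rho = 37/57; Lq = 0.6

0.6


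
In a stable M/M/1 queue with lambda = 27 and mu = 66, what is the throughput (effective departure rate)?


For a stable queue (lambda < mu), throughput = lambda = 27 per hour

27 per hour


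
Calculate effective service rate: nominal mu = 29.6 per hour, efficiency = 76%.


Effective rate = mu * efficiency = 29.6 * 0.76 = 22.5 per hour

22.5 per hour


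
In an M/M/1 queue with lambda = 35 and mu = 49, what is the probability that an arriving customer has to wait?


P(wait) = rho = lambda/mu = 35/49 = 0.7143

0.7143


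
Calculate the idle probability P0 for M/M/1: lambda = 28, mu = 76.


P0 = 1 - rho = 1 - 28/76 = 0.6316

0.6316


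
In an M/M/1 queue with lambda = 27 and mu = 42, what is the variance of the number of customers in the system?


rho = 27/42; Var(N) = rho/(1-rho)^2 = 5.04

5.04


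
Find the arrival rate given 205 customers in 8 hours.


lambda = total arrivals / time = 205 / 8 = 25.63 per hour

25.63 per hour


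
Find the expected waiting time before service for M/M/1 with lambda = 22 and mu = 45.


rho = 22/45; Wq = rho/(mu - lambda) = 0.0213 hours

0.0213 hours


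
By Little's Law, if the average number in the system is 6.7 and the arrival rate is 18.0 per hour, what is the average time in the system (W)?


W = L / lambda = 6.7 / 18.0 = 0.3722 hours

0.3722 hours


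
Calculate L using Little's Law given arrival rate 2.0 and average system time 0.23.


L = lambda * W = 2.0 * 0.23 = 0.46

0.46


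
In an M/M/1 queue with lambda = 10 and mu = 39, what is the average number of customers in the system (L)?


rho = 10/39; L = rho/(1-rho) = 0.34

0.34


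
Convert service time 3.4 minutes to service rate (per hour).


mu = 60 / avg_service_time = 60 / 3.4 = 17.65 per hour

17.65 per hour


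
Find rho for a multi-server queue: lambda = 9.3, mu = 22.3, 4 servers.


rho = lambda / (c * mu) = 9.3 / (4 * 22.3) = 0.1043

0.1043


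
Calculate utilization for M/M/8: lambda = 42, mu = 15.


rho = lambda/(c*mu) = 42/(8*15) = 0.35

0.35


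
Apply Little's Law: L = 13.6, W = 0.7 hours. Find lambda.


lambda = L / W = 13.6 / 0.7 = 19.43 per hour

19.43 per hour


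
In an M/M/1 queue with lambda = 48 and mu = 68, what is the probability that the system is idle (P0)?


P0 = 1 - rho = 1 - 48/68 = 0.2941

0.2941


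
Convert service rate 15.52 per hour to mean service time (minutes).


Mean service time = 60/mu = 60/15.52 = 3.87 minutes

3.87 minutes


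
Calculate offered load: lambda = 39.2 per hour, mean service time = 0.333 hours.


Offered load a = lambda * E[S] = 39.2 * 0.333 = 13.05 Erlangs

13.05 Erlangs


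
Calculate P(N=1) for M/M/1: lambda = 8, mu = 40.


rho = 8/40; P(n) = (1-rho)*rho^n = (1-8/40)*(8/40)^1 = 0.16

0.16


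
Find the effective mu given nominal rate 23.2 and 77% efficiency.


Effective rate = mu * efficiency = 23.2 * 0.77 = 17.86 per hour

17.86 per hour


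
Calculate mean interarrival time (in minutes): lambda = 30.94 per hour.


Mean interarrival time = 60/lambda = 60/30.94 = 1.94 minutes

1.94 minutes


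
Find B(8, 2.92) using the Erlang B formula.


B(N,A) = (A^N/N!) / sum(A^k/k!, k=0..N) with N=8, A=2.92 = 0.0071

0.0071


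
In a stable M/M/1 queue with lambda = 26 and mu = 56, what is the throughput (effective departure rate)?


For a stable queue (lambda < mu), throughput = lambda = 26 per hour

26 per hour


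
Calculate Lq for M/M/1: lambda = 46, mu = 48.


rho = 46/48; Lq = rho^2/(1-rho) = 22.04

22.04


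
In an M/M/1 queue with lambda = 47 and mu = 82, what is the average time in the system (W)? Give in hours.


W = 1/(mu - lambda) = 1/(82 - 47) = 0.0286 hours

0.0286 hours


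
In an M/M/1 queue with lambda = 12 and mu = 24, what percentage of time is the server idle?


Idle fraction = (1 - rho) * 100 = (1 - 12/24) * 100 = 50.0%

50.0%


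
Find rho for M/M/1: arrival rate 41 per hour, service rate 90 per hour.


rho = lambda/mu = 41/90 = 0.4556

0.4556


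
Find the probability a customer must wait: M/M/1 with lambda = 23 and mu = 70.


P(wait) = rho = lambda/mu = 23/70 = 0.3286

0.3286


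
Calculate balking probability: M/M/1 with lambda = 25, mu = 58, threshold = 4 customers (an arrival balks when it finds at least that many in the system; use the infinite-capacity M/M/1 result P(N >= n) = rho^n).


P(N >= 4) = rho^4 = (25/58)^4 = 0.0345

0.0345


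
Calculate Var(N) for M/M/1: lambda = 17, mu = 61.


rho = 17/61; Var(N) = rho/(1-rho)^2 = 0.54

0.54


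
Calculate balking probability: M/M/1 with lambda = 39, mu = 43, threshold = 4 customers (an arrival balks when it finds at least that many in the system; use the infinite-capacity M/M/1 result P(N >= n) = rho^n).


P(N >= 4) = rho^4 = (39/43)^4 = 0.6767

0.6767


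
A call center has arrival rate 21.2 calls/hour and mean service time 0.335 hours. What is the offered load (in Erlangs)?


Offered load a = lambda * E[S] = 21.2 * 0.335 = 7.1 Erlangs

7.1 Erlangs


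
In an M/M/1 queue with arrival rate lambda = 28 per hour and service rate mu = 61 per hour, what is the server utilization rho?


rho = lambda/mu = 28/61 = 0.459

0.459


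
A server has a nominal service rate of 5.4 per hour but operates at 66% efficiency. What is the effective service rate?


Effective rate = mu * efficiency = 5.4 * 0.66 = 3.56 per hour

3.56 per hour


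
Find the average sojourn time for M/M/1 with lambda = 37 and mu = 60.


W = 1/(mu - lambda) = 1/(60 - 37) = 0.0435 hours

0.0435 hours


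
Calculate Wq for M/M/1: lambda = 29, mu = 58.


rho = 29/58; Wq = rho/(mu - lambda) = 0.0172 hours

0.0172 hours


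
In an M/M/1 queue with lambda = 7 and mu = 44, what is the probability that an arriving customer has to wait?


P(wait) = rho = lambda/mu = 7/44 = 0.1591

0.1591


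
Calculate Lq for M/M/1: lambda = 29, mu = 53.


rho = 29/53; Lq = rho^2/(1-rho) = 0.66

0.66


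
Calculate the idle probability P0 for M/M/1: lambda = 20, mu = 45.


P0 = 1 - rho = 1 - 20/45 = 0.5556

0.5556


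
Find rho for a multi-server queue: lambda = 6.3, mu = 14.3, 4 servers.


rho = lambda / (c * mu) = 6.3 / (4 * 14.3) = 0.1101

0.1101


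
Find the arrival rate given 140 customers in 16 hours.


lambda = total arrivals / time = 140 / 16 = 8.75 per hour

8.75 per hour


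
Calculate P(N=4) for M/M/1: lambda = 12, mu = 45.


rho = 12/45; P(n) = (1-rho)*rho^n = (1-12/45)*(12/45)^4 = 0.0037

0.0037


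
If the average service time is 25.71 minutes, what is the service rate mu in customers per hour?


mu = 60 / avg_service_time = 60 / 25.71 = 2.33 per hour

2.33 per hour


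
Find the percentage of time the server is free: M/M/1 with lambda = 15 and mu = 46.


Idle fraction = (1 - rho) * 100 = (1 - 15/46) * 100 = 67.4%

67.4%


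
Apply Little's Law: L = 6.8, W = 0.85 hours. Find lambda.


lambda = L / W = 6.8 / 0.85 = 8.0 per hour

8.0 per hour


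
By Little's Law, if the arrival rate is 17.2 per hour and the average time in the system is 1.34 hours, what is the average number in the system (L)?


L = lambda * W = 17.2 * 1.34 = 23.05

23.05


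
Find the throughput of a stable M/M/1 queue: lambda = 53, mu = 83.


For a stable queue (lambda < mu), throughput = lambda = 53 per hour

53 per hour


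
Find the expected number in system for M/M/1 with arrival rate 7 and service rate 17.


rho = 7/17; L = rho/(1-rho) = 0.7

0.7


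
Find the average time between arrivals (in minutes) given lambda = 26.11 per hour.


Mean interarrival time = 60/lambda = 60/26.11 = 2.3 minutes

2.3 minutes


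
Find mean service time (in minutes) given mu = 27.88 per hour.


Mean service time = 60/mu = 60/27.88 = 2.15 minutes

2.15 minutes


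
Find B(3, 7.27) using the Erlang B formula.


B(N,A) = (A^N/N!) / sum(A^k/k!, k=0..N) with N=3, A=7.27 = 0.6486

0.6486


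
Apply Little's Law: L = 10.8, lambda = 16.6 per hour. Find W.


W = L / lambda = 10.8 / 16.6 = 0.6506 hours

0.6506 hours


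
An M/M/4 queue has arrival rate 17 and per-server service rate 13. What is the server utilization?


rho = lambda/(c*mu) = 17/(4*13) = 0.3269

0.3269


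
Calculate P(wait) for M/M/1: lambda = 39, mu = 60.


P(wait) = rho = lambda/mu = 39/60 = 0.65

0.65


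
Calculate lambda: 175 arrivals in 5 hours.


lambda = total arrivals / time = 175 / 5 = 35.0 per hour

35.0 per hour


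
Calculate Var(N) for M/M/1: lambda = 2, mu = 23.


rho = 2/23; Var(N) = rho/(1-rho)^2 = 0.1

0.1
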